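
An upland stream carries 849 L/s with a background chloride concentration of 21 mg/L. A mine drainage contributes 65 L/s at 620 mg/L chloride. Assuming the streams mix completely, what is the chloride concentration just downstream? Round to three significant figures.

Flow-weighted average: C = (849.0·21.00 + 65.00·620.0) / 914.0 = 58130/914.0 = 63.60 mg/L.

63.6 mg/L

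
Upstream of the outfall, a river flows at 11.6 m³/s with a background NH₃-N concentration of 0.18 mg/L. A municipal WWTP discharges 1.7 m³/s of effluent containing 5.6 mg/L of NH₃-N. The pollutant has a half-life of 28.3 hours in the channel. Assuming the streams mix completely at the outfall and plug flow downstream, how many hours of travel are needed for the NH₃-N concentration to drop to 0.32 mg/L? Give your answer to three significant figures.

41.0 h

Flow-weighted average: C = (11.60·0.1800 + 1.700·5.600) / 13.30 = 11.61/13.30 = 0.8728 mg/L.
Half-life 28.3 h → k = ln 2 / 28.3 = 0.02449 h⁻¹ = 0.5878 d⁻¹.
0.8728·exp(−k·t) = 0.32 → t = ln(0.8728/0.32)/k = 147500 s = 40.97 h.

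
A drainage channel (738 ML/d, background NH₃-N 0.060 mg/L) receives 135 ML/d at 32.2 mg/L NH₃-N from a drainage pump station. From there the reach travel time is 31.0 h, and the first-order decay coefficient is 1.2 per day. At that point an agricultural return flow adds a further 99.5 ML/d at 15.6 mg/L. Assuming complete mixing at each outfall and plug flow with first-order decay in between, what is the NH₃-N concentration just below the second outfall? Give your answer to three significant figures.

2.55 mg/L

Mass balance: C = (738.0·0.06000 + 135.0·32.20) / 873.0 = 4391/873.0 = 5.030 mg/L; combined flow 873.0 ML/d.
Applying C = C₀e^(−kt): 5.030 × 0.2122 = 1.068 mg/L.
Second outfall: C = (873.0·1.068 + 99.50·15.60)/972.5 = 2.554 mg/L.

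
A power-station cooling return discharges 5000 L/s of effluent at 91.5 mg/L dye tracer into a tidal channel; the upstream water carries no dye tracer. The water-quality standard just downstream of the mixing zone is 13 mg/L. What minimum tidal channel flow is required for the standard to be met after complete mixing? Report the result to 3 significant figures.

30200 L/s

Set C_mix = 13: (Q·0 + 5000·91.50) / (Q + 5000) = 13
→ Q = 5000·(91.50 − 13)/(13 − 0) = 30190 L/s.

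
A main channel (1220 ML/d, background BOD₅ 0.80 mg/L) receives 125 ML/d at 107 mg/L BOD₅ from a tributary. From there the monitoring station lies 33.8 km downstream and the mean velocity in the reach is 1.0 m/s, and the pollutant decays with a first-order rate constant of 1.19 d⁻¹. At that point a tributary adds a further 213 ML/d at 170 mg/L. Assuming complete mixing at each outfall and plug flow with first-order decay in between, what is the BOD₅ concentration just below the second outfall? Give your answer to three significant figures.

29.0 mg/L

Conservation of mass: C = (1220·0.8000 + 125.0·107.0) / 1345 = 14350/1345 = 10.67 mg/L; combined flow 1345 ML/d.
Travel time t = 33.8·1000 / 1.0 = 33800 s = 9.389 h.
First-order decay: C = 10.67·exp(−k·t) = 10.67·0.6278 = 6.699 mg/L.
At the second outfall, C = (1345·6.699 + 213.0·170.0) / (1345 + 213.0) = 29.02 mg/L.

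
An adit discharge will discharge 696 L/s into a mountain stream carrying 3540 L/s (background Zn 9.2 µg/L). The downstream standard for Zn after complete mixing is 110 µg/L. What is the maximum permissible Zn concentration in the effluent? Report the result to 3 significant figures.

623 µg/L

At the limit, (Qr·Cr + Qe·Cₑ)/(Qr + Qe) = 110:
Cₑ = (4236·110 − 3540·9.200) / 696.0 = 622.7 µg/L.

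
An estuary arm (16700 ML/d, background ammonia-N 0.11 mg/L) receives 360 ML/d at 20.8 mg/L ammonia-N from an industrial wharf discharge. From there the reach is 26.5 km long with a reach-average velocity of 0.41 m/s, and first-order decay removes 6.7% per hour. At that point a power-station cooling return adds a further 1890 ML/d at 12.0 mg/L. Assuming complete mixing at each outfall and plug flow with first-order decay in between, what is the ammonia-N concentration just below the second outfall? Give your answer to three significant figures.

Conservation of mass: C = (16700·0.1100 + 360.0·20.80) / 17060 = 9325/17060 = 0.5466 mg/L; combined flow 17060 ML/d.
Travel time t = 26.5·1000 / 0.41 = 64630 s = 17.95 h.
6.7%/h lost → k = −ln(1 − 0.067) = 0.06935 h⁻¹.
Decay over the reach: 0.5466·exp(−kt) = 0.5466·0.2879 = 0.1574 mg/L.
At the second outfall, C = (17060·0.1574 + 1890·12.00) / (17060 + 1890) = 1.339 mg/L.

1.34 mg/L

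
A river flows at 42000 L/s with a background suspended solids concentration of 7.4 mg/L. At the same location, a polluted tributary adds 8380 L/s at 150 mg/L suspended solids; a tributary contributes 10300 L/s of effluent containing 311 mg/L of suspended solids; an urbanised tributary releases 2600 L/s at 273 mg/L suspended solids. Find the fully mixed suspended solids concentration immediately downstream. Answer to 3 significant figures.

After mixing, C = (42000·7.400 + 8380·150.0 + 10300·311.0 + 2600·273.0) / 63280 = 5481000/63280 = 86.61 mg/L.

86.6 mg/L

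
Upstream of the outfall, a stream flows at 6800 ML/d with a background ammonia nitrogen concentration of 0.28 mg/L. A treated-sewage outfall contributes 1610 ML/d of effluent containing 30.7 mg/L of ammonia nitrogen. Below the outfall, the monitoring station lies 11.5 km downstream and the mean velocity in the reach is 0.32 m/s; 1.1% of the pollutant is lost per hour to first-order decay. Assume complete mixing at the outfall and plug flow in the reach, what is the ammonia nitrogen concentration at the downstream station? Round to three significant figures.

5.47 mg/L

Mass balance: C = (6800·0.2800 + 1610·30.70) / 8410 = 51330/8410 = 6.104 mg/L.
Travel time t = 11.5·1000 / 0.32 = 35940 s = 9.983 h.
1.1%/h lost → k = −ln(1 − 0.011) = 0.01106 h⁻¹.
Applying C = C₀e^(−kt): 6.104 × 0.8955 = 5.466 mg/L.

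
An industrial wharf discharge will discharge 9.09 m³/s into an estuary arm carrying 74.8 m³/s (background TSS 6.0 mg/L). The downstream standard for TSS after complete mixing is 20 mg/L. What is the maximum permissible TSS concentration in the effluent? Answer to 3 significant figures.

135 mg/L

At the limit, (Qr·Cr + Qe·Cₑ)/(Qr + Qe) = 20:
Cₑ = (83.89·20 − 74.80·6.000) / 9.090 = 135.2 mg/L.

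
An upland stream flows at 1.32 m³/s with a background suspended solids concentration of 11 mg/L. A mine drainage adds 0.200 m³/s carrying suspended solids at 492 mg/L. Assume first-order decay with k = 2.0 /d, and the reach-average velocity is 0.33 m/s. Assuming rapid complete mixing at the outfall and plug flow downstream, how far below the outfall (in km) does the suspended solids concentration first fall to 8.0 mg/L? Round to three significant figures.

After mixing, C = (1.320·11.00 + 0.2000·492.0) / 1.520 = 112.9/1.520 = 74.29 mg/L.
Set 74.29·exp(−k·t) = 8.0 → t = ln(74.29/8.0)/k = 96270 s = 26.74 h.
Distance = v·t = 0.33·96270 = 31770 m = 31.77 km.

31.8 km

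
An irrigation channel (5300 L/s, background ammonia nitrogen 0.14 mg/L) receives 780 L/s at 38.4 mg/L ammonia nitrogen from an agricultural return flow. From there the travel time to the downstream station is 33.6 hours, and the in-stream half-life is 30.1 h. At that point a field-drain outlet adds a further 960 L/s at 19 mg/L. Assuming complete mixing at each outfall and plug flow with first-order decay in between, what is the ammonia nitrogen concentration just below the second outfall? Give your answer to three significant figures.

4.60 mg/L

Flow-weighted average: C = (5300·0.1400 + 780.0·38.40) / 6080 = 30690/6080 = 5.048 mg/L; combined flow 6080 L/s.
Half-life 30.1 h → k = ln 2 / 30.1 = 0.02303 h⁻¹ = 0.5527 d⁻¹.
Decay over the reach: 5.048·exp(−kt) = 5.048·0.4613 = 2.329 mg/L.
Second outfall: C = (6080·2.329 + 960.0·19.00)/7040 = 4.602 mg/L.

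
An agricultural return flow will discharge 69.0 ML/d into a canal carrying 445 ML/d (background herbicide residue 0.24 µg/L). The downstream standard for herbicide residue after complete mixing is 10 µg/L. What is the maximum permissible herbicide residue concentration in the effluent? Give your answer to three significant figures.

72.9 µg/L

At the limit, (Qr·Cr + Qe·Cₑ)/(Qr + Qe) = 10:
Cₑ = (514.0·10 − 445.0·0.2400) / 69.00 = 72.94 µg/L.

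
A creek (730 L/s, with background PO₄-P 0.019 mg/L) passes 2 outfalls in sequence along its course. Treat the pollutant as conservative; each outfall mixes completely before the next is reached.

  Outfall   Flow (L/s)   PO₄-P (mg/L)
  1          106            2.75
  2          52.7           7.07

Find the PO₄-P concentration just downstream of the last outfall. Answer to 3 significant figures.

After outfall 1: Q = 730.0 + 106.0 = 836.0 L/s; C = (730.0·0.01900 + 106.0·2.750)/836.0 = 0.3653 mg/L.
After outfall 2: Q = 836.0 + 52.70 = 888.7 L/s; C = (836.0·0.3653 + 52.70·7.070)/888.7 = 0.7629 mg/L.

0.763 mg/L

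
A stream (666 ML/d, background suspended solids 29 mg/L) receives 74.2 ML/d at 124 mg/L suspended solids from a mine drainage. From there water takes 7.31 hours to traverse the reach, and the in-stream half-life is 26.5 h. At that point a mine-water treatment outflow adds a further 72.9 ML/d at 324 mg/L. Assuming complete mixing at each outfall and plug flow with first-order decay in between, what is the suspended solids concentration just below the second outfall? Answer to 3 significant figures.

58.0 mg/L

Mass balance: C = (666.0·29.00 + 74.20·124.0) / 740.2 = 28510/740.2 = 38.52 mg/L; combined flow 740.2 ML/d.
Half-life 26.5 h → k = ln 2 / 26.5 = 0.02616 h⁻¹ = 0.6278 d⁻¹.
After decay, C = 38.52 × e^(−kt) = 38.52 × 0.8260 = 31.82 mg/L.
At the second outfall, C = (740.2·31.82 + 72.90·324.0) / (740.2 + 72.90) = 58.01 mg/L.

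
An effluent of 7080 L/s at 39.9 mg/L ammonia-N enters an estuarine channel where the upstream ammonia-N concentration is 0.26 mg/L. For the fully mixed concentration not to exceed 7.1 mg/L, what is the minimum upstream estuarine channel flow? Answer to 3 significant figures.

34000 L/s

Set C_mix = 7.1: (Q·0.2600 + 7080·39.90) / (Q + 7080) = 7.1
→ Q = 7080·(39.90 − 7.1)/(7.1 − 0.2600) = 33950 L/s.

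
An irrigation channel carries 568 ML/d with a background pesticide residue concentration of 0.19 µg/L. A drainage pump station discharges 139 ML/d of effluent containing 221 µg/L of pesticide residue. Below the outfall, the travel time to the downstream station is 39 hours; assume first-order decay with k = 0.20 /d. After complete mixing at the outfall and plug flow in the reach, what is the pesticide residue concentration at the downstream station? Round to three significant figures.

Mixed concentration C = ΣQC/ΣQ = (568.0·0.1900 + 139.0·221.0) / 707.0 = 30830/707.0 = 43.60 µg/L.
Applying C = C₀e^(−kt): 43.60 × 0.7225 = 31.50 µg/L.

31.5 µg/L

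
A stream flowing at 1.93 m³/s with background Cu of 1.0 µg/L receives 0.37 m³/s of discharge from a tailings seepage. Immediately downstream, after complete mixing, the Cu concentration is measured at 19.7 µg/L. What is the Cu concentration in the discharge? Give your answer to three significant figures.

Mass balance: 1.930·1.000 + 0.3700·Cₑ = 2.300·19.70
→ Cₑ = (2.300·19.70 − 1.930·1.000) / 0.3700 = 117.2 µg/L.

117 µg/L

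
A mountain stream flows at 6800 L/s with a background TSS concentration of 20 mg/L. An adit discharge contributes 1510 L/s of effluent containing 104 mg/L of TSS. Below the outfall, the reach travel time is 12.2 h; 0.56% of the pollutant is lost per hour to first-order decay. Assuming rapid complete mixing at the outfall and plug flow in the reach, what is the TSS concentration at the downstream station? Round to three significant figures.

32.9 mg/L

Mass balance: C = (6800·20.00 + 1510·104.0) / 8310 = 293000/8310 = 35.26 mg/L.
0.56%/h lost → k = −ln(1 − 0.0056) = 0.005616 h⁻¹.
After decay, C = 35.26 × e^(−kt) = 35.26 × 0.9338 = 32.93 mg/L.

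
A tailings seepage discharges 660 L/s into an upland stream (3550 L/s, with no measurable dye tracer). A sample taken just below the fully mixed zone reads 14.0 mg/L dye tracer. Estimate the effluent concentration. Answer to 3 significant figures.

89.3 mg/L

Mass balance: 3550·0 + 660.0·Cₑ = 4210·14.00
→ Cₑ = (4210·14.00 − 3550·0) / 660.0 = 89.30 mg/L.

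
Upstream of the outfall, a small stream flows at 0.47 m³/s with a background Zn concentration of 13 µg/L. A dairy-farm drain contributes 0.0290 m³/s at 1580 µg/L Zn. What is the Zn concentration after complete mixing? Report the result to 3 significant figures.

104 µg/L

Flow-weighted average: C = (0.4700·13.00 + 0.02900·1580) / 0.4990 = 51.93/0.4990 = 104.1 µg/L.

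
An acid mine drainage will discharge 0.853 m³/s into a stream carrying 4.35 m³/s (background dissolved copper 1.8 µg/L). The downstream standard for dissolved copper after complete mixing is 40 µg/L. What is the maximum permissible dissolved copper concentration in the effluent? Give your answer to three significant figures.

235 µg/L

At the limit, (Qr·Cr + Qe·Cₑ)/(Qr + Qe) = 40:
Cₑ = (5.203·40 − 4.350·1.800) / 0.8530 = 234.8 µg/L.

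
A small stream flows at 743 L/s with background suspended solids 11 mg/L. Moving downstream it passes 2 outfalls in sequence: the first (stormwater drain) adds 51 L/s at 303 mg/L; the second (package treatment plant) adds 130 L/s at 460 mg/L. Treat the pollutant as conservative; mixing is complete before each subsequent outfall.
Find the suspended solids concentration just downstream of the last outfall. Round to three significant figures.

90.3 mg/L

Below outfall 1: Q → 794.0 L/s, C = (743.0·11.00 + 51.00·303.0)/794.0 = 29.76 mg/L.
Below outfall 2: Q → 924.0 L/s, C = (794.0·29.76 + 130.0·460.0)/924.0 = 90.29 mg/L.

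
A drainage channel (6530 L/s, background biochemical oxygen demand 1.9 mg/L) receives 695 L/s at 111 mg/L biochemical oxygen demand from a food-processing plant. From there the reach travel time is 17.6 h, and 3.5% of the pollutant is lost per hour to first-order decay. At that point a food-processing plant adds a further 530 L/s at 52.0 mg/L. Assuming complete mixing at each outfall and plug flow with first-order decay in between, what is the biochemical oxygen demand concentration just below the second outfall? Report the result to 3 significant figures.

Mixed concentration C = ΣQC/ΣQ = (6530·1.900 + 695.0·111.0) / 7225 = 89550/7225 = 12.39 mg/L; combined flow 7225 L/s.
3.5%/h lost → k = −ln(1 − 0.035) = 0.03563 h⁻¹.
Decay over the reach: 12.39·exp(−kt) = 12.39·0.5342 = 6.621 mg/L.
Second outfall: C = (7225·6.621 + 530.0·52.00)/7755 = 9.722 mg/L.

9.72 mg/L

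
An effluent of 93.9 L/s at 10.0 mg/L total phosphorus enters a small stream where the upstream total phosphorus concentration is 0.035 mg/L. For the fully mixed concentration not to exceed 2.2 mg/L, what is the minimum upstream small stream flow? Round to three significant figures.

338 L/s

Set C_mix = 2.2: (Q·0.03500 + 93.90·10.00) / (Q + 93.90) = 2.2
→ Q = 93.90·(10.00 − 2.2)/(2.2 − 0.03500) = 338.3 L/s.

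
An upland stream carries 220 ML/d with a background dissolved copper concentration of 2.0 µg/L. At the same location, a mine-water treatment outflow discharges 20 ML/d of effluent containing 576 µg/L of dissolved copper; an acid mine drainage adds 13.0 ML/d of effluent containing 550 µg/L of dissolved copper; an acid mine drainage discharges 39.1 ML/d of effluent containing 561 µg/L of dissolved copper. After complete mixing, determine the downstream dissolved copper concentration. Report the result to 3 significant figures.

Mass balance: C = (220.0·2.000 + 20.00·576.0 + 13.00·550.0 + 39.10·561.0) / 292.1 = 41050/292.1 = 140.5 µg/L.

141 µg/L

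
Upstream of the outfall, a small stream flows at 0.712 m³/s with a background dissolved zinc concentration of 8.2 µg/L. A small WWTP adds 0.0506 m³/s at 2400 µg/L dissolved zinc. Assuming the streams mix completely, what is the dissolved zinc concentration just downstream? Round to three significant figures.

167 µg/L

Flow-weighted average: C = (0.7120·8.200 + 0.05060·2400) / 0.7626 = 127.3/0.7626 = 166.9 µg/L.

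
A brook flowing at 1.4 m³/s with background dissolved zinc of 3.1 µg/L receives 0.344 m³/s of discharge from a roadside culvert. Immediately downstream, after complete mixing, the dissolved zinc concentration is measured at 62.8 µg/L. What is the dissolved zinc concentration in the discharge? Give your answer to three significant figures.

306 µg/L

Mass balance: 1.400·3.100 + 0.3440·Cₑ = 1.744·62.80
→ Cₑ = (1.744·62.80 − 1.400·3.100) / 0.3440 = 305.8 µg/L.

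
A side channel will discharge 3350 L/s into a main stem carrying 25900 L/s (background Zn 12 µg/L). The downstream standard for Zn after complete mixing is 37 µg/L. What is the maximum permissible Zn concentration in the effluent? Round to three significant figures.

230 µg/L

At the limit, (Qr·Cr + Qe·Cₑ)/(Qr + Qe) = 37:
Cₑ = (29250·37 − 25900·12.00) / 3350 = 230.3 µg/L.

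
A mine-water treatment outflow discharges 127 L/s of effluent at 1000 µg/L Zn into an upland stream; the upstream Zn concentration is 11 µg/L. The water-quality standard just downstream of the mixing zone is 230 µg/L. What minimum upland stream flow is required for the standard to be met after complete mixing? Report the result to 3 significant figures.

Set C_mix = 230: (Q·11.00 + 127.0·1000) / (Q + 127.0) = 230
→ Q = 127.0·(1000 − 230)/(230 − 11.00) = 446.5 L/s.

447 L/s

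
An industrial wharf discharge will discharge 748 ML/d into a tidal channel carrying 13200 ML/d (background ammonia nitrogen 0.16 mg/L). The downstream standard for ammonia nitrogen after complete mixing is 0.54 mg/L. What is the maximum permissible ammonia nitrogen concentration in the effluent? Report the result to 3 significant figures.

At the limit, (Qr·Cr + Qe·Cₑ)/(Qr + Qe) = 0.54:
Cₑ = (13950·0.54 − 13200·0.1600) / 748.0 = 7.246 mg/L.

7.25 mg/L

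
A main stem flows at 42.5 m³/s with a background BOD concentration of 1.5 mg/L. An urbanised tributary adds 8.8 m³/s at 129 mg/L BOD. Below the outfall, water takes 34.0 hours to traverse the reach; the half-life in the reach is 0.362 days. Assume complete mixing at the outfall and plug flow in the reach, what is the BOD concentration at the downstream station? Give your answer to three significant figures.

After mixing, C = (42.50·1.500 + 8.800·129.0) / 51.30 = 1199/51.30 = 23.37 mg/L.
Half-life 0.362 d → k = ln 2 / 0.362 = 1.915 d⁻¹.
Applying C = C₀e^(−kt): 23.37 × 0.06636 = 1.551 mg/L.

1.55 mg/L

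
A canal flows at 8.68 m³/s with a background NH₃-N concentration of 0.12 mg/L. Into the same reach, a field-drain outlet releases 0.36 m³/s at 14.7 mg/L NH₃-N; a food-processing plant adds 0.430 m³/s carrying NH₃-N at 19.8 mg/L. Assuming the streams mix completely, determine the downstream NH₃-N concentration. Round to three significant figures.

1.57 mg/L

Conservation of mass: C = (8.680·0.1200 + 0.3600·14.70 + 0.4300·19.80) / 9.470 = 14.85/9.470 = 1.568 mg/L.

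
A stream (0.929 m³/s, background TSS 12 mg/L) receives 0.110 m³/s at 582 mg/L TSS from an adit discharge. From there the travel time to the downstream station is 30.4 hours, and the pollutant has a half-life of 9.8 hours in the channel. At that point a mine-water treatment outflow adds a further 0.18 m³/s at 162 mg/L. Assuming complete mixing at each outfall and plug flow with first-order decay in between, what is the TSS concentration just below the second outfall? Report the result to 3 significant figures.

Mixed concentration C = ΣQC/ΣQ = (0.9290·12.00 + 0.1100·582.0) / 1.039 = 75.17/1.039 = 72.35 mg/L; combined flow 1.039 m³/s.
Half-life 9.8 h → k = ln 2 / 9.8 = 0.07073 h⁻¹ = 1.698 d⁻¹.
Applying C = C₀e^(−kt): 72.35 × 0.1165 = 8.426 mg/L.
Second outfall: C = (1.039·8.426 + 0.1800·162.0)/1.219 = 31.10 mg/L.

31.1 mg/L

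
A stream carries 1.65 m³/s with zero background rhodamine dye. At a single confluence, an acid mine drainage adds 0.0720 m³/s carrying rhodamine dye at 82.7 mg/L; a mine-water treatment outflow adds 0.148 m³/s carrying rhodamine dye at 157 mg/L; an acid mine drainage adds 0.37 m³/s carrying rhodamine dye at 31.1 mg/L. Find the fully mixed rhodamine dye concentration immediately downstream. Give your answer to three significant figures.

Conservation of mass: C = (1.650·0 + 0.07200·82.70 + 0.1480·157.0 + 0.3700·31.10) / 2.240 = 40.70/2.240 = 18.17 mg/L.

18.2 mg/L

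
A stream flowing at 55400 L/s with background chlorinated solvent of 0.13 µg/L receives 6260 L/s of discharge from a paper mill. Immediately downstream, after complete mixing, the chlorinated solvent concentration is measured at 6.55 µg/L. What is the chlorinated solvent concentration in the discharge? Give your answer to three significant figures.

Mass balance: 55400·0.1300 + 6260·Cₑ = 61660·6.550
→ Cₑ = (61660·6.550 − 55400·0.1300) / 6260 = 63.37 µg/L.

63.4 µg/L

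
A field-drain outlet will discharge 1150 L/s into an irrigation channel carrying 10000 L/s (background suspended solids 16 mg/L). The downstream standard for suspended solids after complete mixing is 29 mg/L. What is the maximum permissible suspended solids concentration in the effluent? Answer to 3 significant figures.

At the limit, (Qr·Cr + Qe·Cₑ)/(Qr + Qe) = 29:
Cₑ = (11150·29 − 10000·16.00) / 1150 = 142.0 mg/L.

142 mg/L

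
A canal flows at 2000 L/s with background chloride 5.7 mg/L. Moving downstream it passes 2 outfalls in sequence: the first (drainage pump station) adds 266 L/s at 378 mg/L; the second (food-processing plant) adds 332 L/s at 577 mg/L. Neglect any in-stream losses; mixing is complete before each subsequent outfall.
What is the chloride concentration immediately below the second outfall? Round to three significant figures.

After outfall 1: Q = 2000 + 266.0 = 2266 L/s; C = (2000·5.700 + 266.0·378.0)/2266 = 49.40 mg/L.
After outfall 2: Q = 2266 + 332.0 = 2598 L/s; C = (2266·49.40 + 332.0·577.0)/2598 = 116.8 mg/L.

117 mg/L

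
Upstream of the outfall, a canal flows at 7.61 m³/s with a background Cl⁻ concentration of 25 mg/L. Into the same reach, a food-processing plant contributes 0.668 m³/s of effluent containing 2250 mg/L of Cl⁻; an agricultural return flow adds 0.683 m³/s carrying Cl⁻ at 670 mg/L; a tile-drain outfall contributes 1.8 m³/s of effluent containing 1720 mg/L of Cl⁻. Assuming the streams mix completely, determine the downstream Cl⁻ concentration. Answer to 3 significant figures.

Conservation of mass: C = (7.610·25.00 + 0.6680·2250 + 0.6830·670.0 + 1.800·1720) / 10.76 = 5247/10.76 = 487.6 mg/L.

488 mg/L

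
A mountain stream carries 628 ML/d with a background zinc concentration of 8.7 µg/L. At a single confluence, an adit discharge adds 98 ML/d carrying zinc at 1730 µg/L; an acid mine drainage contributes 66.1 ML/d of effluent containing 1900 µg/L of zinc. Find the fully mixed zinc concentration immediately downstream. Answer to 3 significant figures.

379 µg/L

Mass balance: C = (628.0·8.700 + 98.00·1730 + 66.10·1900) / 792.1 = 300600/792.1 = 379.5 µg/L.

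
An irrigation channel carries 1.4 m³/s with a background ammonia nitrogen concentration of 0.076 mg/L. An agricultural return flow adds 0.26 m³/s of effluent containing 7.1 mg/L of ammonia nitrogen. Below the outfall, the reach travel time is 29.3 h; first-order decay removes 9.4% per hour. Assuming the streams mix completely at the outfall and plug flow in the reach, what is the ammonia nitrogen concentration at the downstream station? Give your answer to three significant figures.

Mass balance: C = (1.400·0.07600 + 0.2600·7.100) / 1.660 = 1.952/1.660 = 1.176 mg/L.
9.4%/h lost → k = −ln(1 − 0.094) = 0.09872 h⁻¹.
First-order decay: C = 1.176·exp(−k·t) = 1.176·0.05544 = 0.06521 mg/L.

0.0652 mg/L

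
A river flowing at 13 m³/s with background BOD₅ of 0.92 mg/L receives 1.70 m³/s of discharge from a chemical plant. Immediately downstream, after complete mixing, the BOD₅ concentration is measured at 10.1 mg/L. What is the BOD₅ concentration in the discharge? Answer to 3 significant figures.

Mass balance: 13.00·0.9200 + 1.700·Cₑ = 14.70·10.10
→ Cₑ = (14.70·10.10 − 13.00·0.9200) / 1.700 = 80.30 mg/L.

80.3 mg/L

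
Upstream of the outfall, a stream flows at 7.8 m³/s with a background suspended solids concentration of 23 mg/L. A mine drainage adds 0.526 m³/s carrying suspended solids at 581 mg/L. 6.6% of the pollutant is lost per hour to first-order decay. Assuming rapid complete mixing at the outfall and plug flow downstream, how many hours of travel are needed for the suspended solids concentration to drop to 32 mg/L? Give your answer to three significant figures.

8.77 h

After mixing, C = (7.800·23.00 + 0.5260·581.0) / 8.326 = 485.0/8.326 = 58.25 mg/L.
6.6%/h lost → k = −ln(1 − 0.066) = 0.06828 h⁻¹.
58.25·exp(−k·t) = 32 → t = ln(58.25/32)/k = 31580 s = 8.773 h.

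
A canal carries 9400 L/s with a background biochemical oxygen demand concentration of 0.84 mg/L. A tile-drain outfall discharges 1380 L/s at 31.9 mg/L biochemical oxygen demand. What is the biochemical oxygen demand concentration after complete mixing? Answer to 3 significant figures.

4.82 mg/L

Flow-weighted average: C = (9400·0.8400 + 1380·31.90) / 10780 = 51920/10780 = 4.816 mg/L.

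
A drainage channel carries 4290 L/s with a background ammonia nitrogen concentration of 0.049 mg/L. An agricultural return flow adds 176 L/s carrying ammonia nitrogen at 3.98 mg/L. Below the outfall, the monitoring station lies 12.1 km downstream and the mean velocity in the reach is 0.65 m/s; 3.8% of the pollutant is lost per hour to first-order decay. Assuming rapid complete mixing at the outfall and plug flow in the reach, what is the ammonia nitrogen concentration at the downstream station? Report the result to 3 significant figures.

0.167 mg/L

Conservation of mass: C = (4290·0.04900 + 176.0·3.980) / 4466 = 910.7/4466 = 0.2039 mg/L.
Travel time t = 12.1·1000 / 0.65 = 18620 s = 5.171 h.
3.8%/h lost → k = −ln(1 − 0.038) = 0.03874 h⁻¹.
First-order decay: C = 0.2039·exp(−k·t) = 0.2039·0.8185 = 0.1669 mg/L.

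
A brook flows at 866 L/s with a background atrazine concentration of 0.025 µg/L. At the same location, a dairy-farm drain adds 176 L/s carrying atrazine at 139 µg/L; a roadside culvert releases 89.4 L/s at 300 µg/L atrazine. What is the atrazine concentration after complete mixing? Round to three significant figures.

After mixing, C = (866.0·0.02500 + 176.0·139.0 + 89.40·300.0) / 1131 = 51310/1131 = 45.35 µg/L.

45.3 µg/L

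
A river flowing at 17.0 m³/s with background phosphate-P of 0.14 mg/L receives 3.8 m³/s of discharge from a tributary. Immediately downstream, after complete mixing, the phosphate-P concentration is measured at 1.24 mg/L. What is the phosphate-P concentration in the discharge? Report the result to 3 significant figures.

6.16 mg/L

Mass balance: 17.00·0.1400 + 3.800·Cₑ = 20.80·1.240
→ Cₑ = (20.80·1.240 − 17.00·0.1400) / 3.800 = 6.161 mg/L.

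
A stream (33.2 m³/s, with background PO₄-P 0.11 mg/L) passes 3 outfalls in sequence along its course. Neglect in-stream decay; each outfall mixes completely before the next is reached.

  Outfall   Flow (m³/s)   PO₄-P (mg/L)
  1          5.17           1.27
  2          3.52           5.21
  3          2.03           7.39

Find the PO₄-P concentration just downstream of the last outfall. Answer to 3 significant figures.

0.992 mg/L

Below outfall 1: Q → 38.37 m³/s, C = (33.20·0.1100 + 5.170·1.270)/38.37 = 0.2663 mg/L.
Below outfall 2: Q → 41.89 m³/s, C = (38.37·0.2663 + 3.520·5.210)/41.89 = 0.6817 mg/L.
Below outfall 3: Q → 43.92 m³/s, C = (41.89·0.6817 + 2.030·7.390)/43.92 = 0.9918 mg/L.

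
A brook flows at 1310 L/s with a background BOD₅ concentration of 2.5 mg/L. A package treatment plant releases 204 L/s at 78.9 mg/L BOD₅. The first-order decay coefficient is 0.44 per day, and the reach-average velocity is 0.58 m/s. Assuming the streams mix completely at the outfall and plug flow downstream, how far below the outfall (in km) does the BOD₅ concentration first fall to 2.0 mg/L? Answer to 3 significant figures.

211 km

Mixed concentration C = ΣQC/ΣQ = (1310·2.500 + 204.0·78.90) / 1514 = 19370/1514 = 12.79 mg/L.
Set 12.79·exp(−k·t) = 2.0 → t = ln(12.79/2.0)/k = 364400 s = 101.2 h.
Distance = v·t = 0.58·364400 = 211400 m = 211.4 km.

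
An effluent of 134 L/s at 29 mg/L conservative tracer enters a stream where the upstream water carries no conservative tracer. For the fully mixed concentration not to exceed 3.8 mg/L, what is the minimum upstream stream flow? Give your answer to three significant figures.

Set C_mix = 3.8: (Q·0 + 134.0·29.00) / (Q + 134.0) = 3.8
→ Q = 134.0·(29.00 − 3.8)/(3.8 − 0) = 888.6 L/s.

889 L/s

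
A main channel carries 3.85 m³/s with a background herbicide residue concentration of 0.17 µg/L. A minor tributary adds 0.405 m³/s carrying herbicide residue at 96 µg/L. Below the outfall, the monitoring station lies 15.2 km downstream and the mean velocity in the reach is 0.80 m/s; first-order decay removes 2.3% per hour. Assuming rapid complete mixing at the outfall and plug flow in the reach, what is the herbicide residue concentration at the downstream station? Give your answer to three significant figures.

Mass balance: C = (3.850·0.1700 + 0.4050·96.00) / 4.255 = 39.53/4.255 = 9.291 µg/L.
Travel time t = 15.2·1000 / 0.80 = 19000 s = 5.278 h.
2.3%/h lost → k = −ln(1 − 0.023) = 0.02327 h⁻¹.
First-order decay: C = 9.291·exp(−k·t) = 9.291·0.8844 = 8.218 µg/L.

8.22 µg/L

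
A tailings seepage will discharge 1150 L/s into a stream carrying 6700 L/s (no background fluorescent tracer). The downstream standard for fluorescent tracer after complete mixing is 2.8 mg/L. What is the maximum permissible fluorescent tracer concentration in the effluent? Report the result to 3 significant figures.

19.1 mg/L

At the limit, (Qr·Cr + Qe·Cₑ)/(Qr + Qe) = 2.8:
Cₑ = (7850·2.8 − 6700·0) / 1150 = 19.11 mg/L.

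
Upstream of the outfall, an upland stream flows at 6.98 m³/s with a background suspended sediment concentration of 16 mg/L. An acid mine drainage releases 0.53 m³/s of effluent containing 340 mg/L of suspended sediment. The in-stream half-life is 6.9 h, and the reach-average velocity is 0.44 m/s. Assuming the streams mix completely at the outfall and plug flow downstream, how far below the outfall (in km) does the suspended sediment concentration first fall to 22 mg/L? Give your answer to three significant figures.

8.97 km

Conservation of mass: C = (6.980·16.00 + 0.5300·340.0) / 7.510 = 291.9/7.510 = 38.87 mg/L.
Half-life 6.9 h → k = ln 2 / 6.9 = 0.1005 h⁻¹ = 2.411 d⁻¹.
Set 38.87·exp(−k·t) = 22 → t = ln(38.87/22)/k = 20390 s = 5.665 h.
Distance = v·t = 0.44·20390 = 8973 m = 8.973 km.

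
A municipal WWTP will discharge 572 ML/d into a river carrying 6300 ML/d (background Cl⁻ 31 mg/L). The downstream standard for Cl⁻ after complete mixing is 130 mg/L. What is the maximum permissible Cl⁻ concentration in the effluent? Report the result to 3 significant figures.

1220 mg/L

At the limit, (Qr·Cr + Qe·Cₑ)/(Qr + Qe) = 130:
Cₑ = (6872·130 − 6300·31.00) / 572.0 = 1220 mg/L.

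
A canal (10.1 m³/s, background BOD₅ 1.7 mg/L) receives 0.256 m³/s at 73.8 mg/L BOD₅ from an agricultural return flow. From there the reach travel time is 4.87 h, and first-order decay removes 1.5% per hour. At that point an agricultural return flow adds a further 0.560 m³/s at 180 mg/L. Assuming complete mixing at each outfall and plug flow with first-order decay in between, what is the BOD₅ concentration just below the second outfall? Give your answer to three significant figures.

Flow-weighted average: C = (10.10·1.700 + 0.2560·73.80) / 10.36 = 36.06/10.36 = 3.482 mg/L; combined flow 10.36 m³/s.
1.5%/h lost → k = −ln(1 − 0.015) = 0.01511 h⁻¹.
Applying C = C₀e^(−kt): 3.482 × 0.9290 = 3.235 mg/L.
At the second outfall, C = (10.36·3.235 + 0.5600·180.0) / (10.36 + 0.5600) = 12.30 mg/L.

12.3 mg/L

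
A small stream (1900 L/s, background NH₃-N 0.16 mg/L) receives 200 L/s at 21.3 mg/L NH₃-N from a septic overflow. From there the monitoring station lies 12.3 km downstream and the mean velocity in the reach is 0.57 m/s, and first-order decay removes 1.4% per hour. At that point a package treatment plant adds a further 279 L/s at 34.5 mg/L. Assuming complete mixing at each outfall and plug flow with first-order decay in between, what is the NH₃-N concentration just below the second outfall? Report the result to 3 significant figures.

Conservation of mass: C = (1900·0.1600 + 200.0·21.30) / 2100 = 4564/2100 = 2.173 mg/L; combined flow 2100 L/s.
Travel time t = 12.3·1000 / 0.57 = 21580 s = 5.994 h.
1.4%/h lost → k = −ln(1 − 0.014) = 0.01410 h⁻¹.
After decay, C = 2.173 × e^(−kt) = 2.173 × 0.9190 = 1.997 mg/L.
Second outfall: C = (2100·1.997 + 279.0·34.50)/2379 = 5.809 mg/L.

5.81 mg/L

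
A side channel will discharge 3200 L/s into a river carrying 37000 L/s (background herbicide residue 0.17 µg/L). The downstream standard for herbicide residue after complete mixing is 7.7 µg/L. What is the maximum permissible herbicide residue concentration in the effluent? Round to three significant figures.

At the limit, (Qr·Cr + Qe·Cₑ)/(Qr + Qe) = 7.7:
Cₑ = (40200·7.7 − 37000·0.1700) / 3200 = 94.77 µg/L.

94.8 µg/L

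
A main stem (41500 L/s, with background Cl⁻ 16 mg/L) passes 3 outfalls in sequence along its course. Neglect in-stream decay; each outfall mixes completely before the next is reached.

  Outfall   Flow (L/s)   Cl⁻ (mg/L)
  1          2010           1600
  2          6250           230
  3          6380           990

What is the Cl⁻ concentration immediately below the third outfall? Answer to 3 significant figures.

207 mg/L

Outfall 1: combined Q = 43510 L/s; C = (41500·16.00 + 2010·1600)/43510 = 89.17 mg/L.
Outfall 2: combined Q = 49760 L/s; C = (43510·89.17 + 6250·230.0)/49760 = 106.9 mg/L.
Outfall 3: combined Q = 56140 L/s; C = (49760·106.9 + 6380·990.0)/56140 = 207.2 mg/L.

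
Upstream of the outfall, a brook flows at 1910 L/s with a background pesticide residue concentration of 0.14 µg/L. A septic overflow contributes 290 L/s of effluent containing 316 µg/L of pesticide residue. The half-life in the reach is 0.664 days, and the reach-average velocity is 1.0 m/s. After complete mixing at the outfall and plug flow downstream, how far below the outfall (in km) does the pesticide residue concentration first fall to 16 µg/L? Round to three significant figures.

79.4 km

Conservation of mass: C = (1910·0.1400 + 290.0·316.0) / 2200 = 91910/2200 = 41.78 µg/L.
Half-life 0.664 d → k = ln 2 / 0.664 = 1.044 d⁻¹.
Set 41.78·exp(−k·t) = 16 → t = ln(41.78/16)/k = 79430 s = 22.07 h.
Distance = v·t = 1.0·79430 = 79430 m = 79.43 km.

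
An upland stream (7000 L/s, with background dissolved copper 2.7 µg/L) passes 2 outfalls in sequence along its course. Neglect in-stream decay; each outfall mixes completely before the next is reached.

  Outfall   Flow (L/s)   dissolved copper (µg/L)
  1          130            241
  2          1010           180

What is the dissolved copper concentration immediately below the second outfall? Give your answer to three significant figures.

Below outfall 1: Q → 7130 L/s, C = (7000·2.700 + 130.0·241.0)/7130 = 7.045 µg/L.
Below outfall 2: Q → 8140 L/s, C = (7130·7.045 + 1010·180.0)/8140 = 28.50 µg/L.

28.5 µg/L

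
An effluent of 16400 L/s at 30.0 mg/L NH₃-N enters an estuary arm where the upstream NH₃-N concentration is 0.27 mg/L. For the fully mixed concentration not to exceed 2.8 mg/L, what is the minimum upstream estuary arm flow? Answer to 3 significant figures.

176000 L/s

Set C_mix = 2.8: (Q·0.2700 + 16400·30.00) / (Q + 16400) = 2.8
→ Q = 16400·(30.00 − 2.8)/(2.8 − 0.2700) = 176300 L/s.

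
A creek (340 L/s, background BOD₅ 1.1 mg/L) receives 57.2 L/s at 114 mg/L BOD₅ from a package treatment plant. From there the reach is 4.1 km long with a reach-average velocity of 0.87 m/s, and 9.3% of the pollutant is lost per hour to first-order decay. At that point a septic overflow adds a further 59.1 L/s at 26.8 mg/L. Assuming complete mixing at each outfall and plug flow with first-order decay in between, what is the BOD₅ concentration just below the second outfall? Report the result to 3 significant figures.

16.8 mg/L

Mixed concentration C = ΣQC/ΣQ = (340.0·1.100 + 57.20·114.0) / 397.2 = 6895/397.2 = 17.36 mg/L; combined flow 397.2 L/s.
Travel time t = 4.1·1000 / 0.87 = 4713 s = 1.309 h.
9.3%/h lost → k = −ln(1 − 0.093) = 0.09761 h⁻¹.
Applying C = C₀e^(−kt): 17.36 × 0.8800 = 15.28 mg/L.
Second outfall: C = (397.2·15.28 + 59.10·26.80)/456.3 = 16.77 mg/L.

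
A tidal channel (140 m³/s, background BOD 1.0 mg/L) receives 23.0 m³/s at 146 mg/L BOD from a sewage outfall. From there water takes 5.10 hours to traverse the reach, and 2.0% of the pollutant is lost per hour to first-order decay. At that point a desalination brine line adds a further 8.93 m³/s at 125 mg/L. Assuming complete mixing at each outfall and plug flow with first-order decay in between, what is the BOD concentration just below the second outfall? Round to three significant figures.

Mixed concentration C = ΣQC/ΣQ = (140.0·1.000 + 23.00·146.0) / 163.0 = 3498/163.0 = 21.46 mg/L; combined flow 163.0 m³/s.
2.0%/h lost → k = −ln(1 − 0.02) = 0.02020 h⁻¹.
First-order decay: C = 21.46·exp(−k·t) = 21.46·0.9021 = 19.36 mg/L.
At the second outfall, C = (163.0·19.36 + 8.930·125.0) / (163.0 + 8.930) = 24.85 mg/L.

24.8 mg/L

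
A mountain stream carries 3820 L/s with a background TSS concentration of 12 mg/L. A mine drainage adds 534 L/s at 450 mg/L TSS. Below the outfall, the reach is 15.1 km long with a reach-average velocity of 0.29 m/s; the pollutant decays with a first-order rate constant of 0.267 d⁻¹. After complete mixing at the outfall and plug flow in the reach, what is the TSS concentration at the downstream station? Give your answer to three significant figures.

Mixed concentration C = ΣQC/ΣQ = (3820·12.00 + 534.0·450.0) / 4354 = 286100/4354 = 65.72 mg/L.
Travel time t = 15.1·1000 / 0.29 = 52070 s = 14.46 h.
After decay, C = 65.72 × e^(−kt) = 65.72 × 0.8514 = 55.95 mg/L.

56.0 mg/L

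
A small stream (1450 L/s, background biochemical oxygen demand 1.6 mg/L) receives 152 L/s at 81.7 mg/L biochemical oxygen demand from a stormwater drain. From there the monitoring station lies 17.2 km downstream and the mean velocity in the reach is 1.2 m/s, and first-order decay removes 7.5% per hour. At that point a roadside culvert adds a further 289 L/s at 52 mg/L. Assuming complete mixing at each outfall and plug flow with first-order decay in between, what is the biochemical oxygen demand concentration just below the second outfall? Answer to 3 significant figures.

13.7 mg/L

Mass balance: C = (1450·1.600 + 152.0·81.70) / 1602 = 14740/1602 = 9.200 mg/L; combined flow 1602 L/s.
Travel time t = 17.2·1000 / 1.2 = 14330 s = 3.981 h.
7.5%/h lost → k = −ln(1 − 0.075) = 0.07796 h⁻¹.
Applying C = C₀e^(−kt): 9.200 × 0.7332 = 6.745 mg/L.
At the second outfall, C = (1602·6.745 + 289.0·52.00) / (1602 + 289.0) = 13.66 mg/L.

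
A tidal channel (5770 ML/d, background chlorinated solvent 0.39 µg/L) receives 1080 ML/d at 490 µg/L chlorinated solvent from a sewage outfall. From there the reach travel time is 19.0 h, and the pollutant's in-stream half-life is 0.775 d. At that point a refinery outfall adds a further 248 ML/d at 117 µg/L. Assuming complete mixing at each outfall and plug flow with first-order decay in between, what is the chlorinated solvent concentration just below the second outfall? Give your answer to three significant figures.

41.0 µg/L

After mixing, C = (5770·0.3900 + 1080·490.0) / 6850 = 531500/6850 = 77.58 µg/L; combined flow 6850 ML/d.
Half-life 0.775 d → k = ln 2 / 0.775 = 0.8944 d⁻¹.
Decay over the reach: 77.58·exp(−kt) = 77.58·0.4926 = 38.22 µg/L.
Second outfall: C = (6850·38.22 + 248.0·117.0)/7098 = 40.97 µg/L.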